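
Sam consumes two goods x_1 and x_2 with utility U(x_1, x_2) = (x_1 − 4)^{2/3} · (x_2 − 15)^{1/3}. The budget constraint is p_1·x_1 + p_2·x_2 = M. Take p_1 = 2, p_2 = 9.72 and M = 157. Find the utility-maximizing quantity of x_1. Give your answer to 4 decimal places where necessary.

x_1* = 5.0667

After buying the subsistence bundle (4, 15), a share 2/3 of the remaining income goes to x_1: x_1* = 4 + 2/3·(M − 4p_1 − 15p_2)/p_1.
Discretionary income = 157 − 4·2 − 15·9.72 = 3.2; x_1* = 4 + 2/3·3.2/2 = 5.0667.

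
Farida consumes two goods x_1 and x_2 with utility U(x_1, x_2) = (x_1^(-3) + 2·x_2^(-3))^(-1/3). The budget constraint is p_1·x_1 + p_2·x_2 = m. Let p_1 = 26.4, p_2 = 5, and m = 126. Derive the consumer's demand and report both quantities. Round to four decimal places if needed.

x_1* = 3.558, x_2* = 6.4139

MRS = MU_x_1/MU_x_2 = (1/2)·(x_2/x_1)^(4). Set equal to p_1/p_2.
Solve for the ratio: x_2/x_1 = [2·p_1/p_2]^(0.25).
Substitute x_2 = (x_2/x_1)·x_1 into the budget: x_1* = m/(p_1 + p_2·(x_2/x_1)).
Numerically x_2/x_1 = 1.802669, so x_1* = 126/(26.4 + 5·1.802669) = 3.558 and x_2* = 1.802669·3.558 = 6.4139.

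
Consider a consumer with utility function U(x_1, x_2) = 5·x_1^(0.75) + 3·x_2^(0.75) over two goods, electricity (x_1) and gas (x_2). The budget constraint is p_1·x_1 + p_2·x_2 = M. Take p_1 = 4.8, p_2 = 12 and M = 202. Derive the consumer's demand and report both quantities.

x_1* = 41.7371, x_2* = 0.1385

With the ratio pinned down, the budget gives x_1* = M/(p_1 + p_2·(x_2/x_1)) and x_2* = (x_2/x_1)·x_1*.
Numerically x_2/x_1 = 0.003318, so x_1* = 202/(4.8 + 12·0.003318) = 41.7371 and x_2* = 0.003318·41.7371 = 0.1385.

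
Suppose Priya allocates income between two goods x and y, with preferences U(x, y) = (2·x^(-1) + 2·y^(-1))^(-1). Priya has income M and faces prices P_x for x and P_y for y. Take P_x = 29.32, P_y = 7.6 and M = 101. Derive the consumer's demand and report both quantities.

x* = 2.2826, y* = 4.4834

MRS = MU_x/MU_y = (y/x)^(2). Set equal to P_x/P_y.
Solve for the ratio: y/x = [P_x/P_y]^(0.5).
With the ratio pinned down, the budget gives x* = M/(P_x + P_y·(y/x)) and y* = (y/x)·x*.
Numerically y/x = 1.964152, so x* = 101/(29.32 + 7.6·1.964152) = 2.2826 and y* = 1.964152·2.2826 = 4.4834.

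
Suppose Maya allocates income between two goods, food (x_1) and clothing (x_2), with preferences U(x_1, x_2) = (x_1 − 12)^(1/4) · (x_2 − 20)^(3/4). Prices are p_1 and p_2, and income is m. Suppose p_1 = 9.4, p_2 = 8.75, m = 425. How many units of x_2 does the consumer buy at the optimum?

MRS = (1/3)·(x_2−20)/(x_1−12). Tangency with p_1/p_2 gives x_2−20 = 3·(p_1/p_2)·(x_1−12).
After buying the subsistence bundle (12, 20), a share 0.25 of the remaining income goes to x_1: x_1* = 12 + 0.25·(m − 12p_1 − 20p_2)/p_1.
Discretionary income = 425 − 12·9.4 − 20·8.75 = 137.2; x_2* = 20 + 0.75·137.2/8.75 = 31.76.

x_2* = 31.76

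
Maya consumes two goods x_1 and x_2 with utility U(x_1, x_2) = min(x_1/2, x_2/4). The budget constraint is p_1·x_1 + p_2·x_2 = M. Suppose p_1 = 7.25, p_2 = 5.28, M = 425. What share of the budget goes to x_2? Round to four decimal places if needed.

With perfect complements, no substitution: consume in ratio x_1:x_2 = 2:4.
Budget: p_1·x_1 + p_2·2·x_1 = M, so (2·p_1 + 4·p_2)·x_1 = 2·M.
Demand: x_1*(p_1,p_2,M) = 2·M/(2·p_1 + 4·p_2), x_2* = 4·M/(2·p_1 + 4·p_2).
Here 2·7.25 + 4·5.28 = 35.62, giving x_1* = 23.863 and x_2* = 47.726.
Expenditure on x_2: 5.28·47.726 = 251.9933; share = 0.5929.

share on x_2 = 0.5929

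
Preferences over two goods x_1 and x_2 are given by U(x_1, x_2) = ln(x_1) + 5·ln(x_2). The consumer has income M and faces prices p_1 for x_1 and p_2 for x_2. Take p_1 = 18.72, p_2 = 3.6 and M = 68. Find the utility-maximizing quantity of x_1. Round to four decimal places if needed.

Demand: x_1*(p_1,p_2,M) = 1/6·M/p_1 and x_2* = 5/6·M/p_2.
At p_1=18.72, p_2=3.6, M=68: x_1* = 1/6·68/18.72 = 0.6054.

x_1* = 0.6054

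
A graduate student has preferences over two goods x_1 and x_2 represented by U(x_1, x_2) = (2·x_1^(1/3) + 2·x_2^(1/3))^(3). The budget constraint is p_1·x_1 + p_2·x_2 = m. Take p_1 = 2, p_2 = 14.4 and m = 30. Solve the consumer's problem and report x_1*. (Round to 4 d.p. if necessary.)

MU_x_1 ∝ 2·x_1^(-2/3), MU_x_2 ∝ 2·x_2^(-2/3), so MRS = (x_2/x_1)^(2/3) = p_1/p_2.
Hence x_2/x_1 = (p_1/p_2)^(1/(2/3)), i.e. raised to the 1.5 power.
Substitute x_2 = (x_2/x_1)·x_1 into the budget: x_1* = m/(p_1 + p_2·(x_2/x_1)).
Numerically x_2/x_1 = 0.051761, so x_1* = 30/(2 + 14.4·0.051761) = 10.9275.

x_1* = 10.9275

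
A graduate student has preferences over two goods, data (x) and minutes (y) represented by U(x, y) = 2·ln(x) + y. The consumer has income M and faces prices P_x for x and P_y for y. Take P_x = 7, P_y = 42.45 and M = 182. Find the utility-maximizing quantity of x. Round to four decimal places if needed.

So x*(P_x,P_y) = 2·P_y/P_x, independent of income; and y* = (M − 2·P_y)/P_y.
At the given prices: x* = 2·42.45/7 = 12.1286.

x* = 12.1286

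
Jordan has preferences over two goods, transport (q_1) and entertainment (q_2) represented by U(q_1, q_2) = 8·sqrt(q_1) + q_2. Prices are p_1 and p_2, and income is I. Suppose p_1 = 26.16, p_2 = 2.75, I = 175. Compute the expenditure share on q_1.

MU_q_1 = 4/√q_1, MU_q_2 = 1. Tangency: 4/√q_1 = p_1/p_2.
Thus q_1* = (4·p_2/p_1)² — independent of I — with the rest of income spent on q_2.
Plugging in: q_1* = (4·2.75/26.16)² = 0.1768, q_2* = 61.9544.
Expenditure on q_1: 26.16·0.1768 = 4.6254; share = 0.0264.

share on q_1 = 0.0264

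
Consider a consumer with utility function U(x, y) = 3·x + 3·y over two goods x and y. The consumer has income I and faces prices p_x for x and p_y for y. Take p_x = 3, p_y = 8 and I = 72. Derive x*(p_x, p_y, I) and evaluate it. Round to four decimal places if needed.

Perfect substitutes: compare marginal utility per dollar. 3/p_x vs 3/p_y → 1 vs 0.375.
x gives more utility per dollar, so spend all income on x: x* = I/p_x, y* = 0.
Numerically: x* = 24, y* = 0.

x* = 24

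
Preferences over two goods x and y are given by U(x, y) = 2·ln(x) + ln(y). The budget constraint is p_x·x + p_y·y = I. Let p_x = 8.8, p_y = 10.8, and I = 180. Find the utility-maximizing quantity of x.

x* = 13.6364

At p_x=8.8, p_y=10.8, I=180: x* = 2/3·180/8.8 = 13.6364.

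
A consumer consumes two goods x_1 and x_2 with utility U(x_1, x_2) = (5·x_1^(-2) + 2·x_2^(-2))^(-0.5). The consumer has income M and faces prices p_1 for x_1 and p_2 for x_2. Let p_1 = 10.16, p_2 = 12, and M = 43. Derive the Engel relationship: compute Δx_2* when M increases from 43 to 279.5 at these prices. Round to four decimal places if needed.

Δx_2* = 8.899

From the CES first-order condition, (5/2)·(x_2/x_1)^(3) = p_1/p_2.
Hence x_2/x_1 = ((2/5)·p_1/p_2)^(1/(3)), i.e. raised to the 1/3 power.
Substitute x_2 = (x_2/x_1)·x_1 into the budget: x_1* = M/(p_1 + p_2·(x_2/x_1)).
Numerically x_2/x_1 = 0.69704, so x_1* = 43/(10.16 + 12·0.69704) = 2.3213 and x_2* = 0.69704·2.3213 = 1.618.
At M' = 279.5: x_2* = 10.517. Change: 10.517 − 1.618 = 8.899.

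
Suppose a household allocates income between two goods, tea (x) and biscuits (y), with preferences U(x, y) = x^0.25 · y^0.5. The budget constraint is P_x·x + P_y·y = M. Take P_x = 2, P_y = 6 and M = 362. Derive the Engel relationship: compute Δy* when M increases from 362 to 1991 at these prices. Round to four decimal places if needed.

Tangency: MRS = (1/2)·y/x = P_x/P_y.
So 0.25·P_y·y = 0.5·P_x·x; combined with the budget, a share 1/3 of income goes to x.
Demand: x*(P_x,P_y,M) = 1/3·M/P_x and y* = 2/3·M/P_y.
At P_x=2, P_y=6, M=362: y* = 2/3·362/6 = 40.2222.
At M' = 1991: y* = 221.2222. Change: 221.2222 − 40.2222 = 181.

Δy* = 181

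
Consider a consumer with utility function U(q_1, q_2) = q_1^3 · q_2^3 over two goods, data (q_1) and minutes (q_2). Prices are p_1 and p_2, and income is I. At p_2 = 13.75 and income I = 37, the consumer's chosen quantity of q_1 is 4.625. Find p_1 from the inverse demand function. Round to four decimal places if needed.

The MRS is q_2/q_1. Set MRS = p_1/p_2.
So 3·p_2·q_2 = 3·p_1·q_1; combined with the budget, a share 0.5 of income goes to q_1.
Demand: q_1*(p_1,p_2,I) = 0.5·I/p_1 and q_2* = 0.5·I/p_2.
Set q_1* = 4.625 in the demand function and solve for p_1: p_1 = 4.

p_1 = 4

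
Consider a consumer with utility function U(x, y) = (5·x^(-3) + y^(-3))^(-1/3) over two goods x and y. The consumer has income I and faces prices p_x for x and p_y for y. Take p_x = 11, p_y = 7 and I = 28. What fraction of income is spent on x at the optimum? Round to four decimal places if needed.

share on x = 0.6773

From the CES first-order condition, 5·(y/x)^(4) = p_x/p_y.
Hence y/x = ((1/5)·p_x/p_y)^(1/(4)), i.e. raised to the 0.25 power.
With the ratio pinned down, the budget gives x* = I/(p_x + p_y·(y/x)) and y* = (y/x)·x*.
Numerically y/x = 0.74874, so x* = 28/(11 + 7·0.74874) = 1.724 and y* = 0.74874·1.724 = 1.2908.
Expenditure on x: 11·1.724 = 18.9641; share = 0.6773.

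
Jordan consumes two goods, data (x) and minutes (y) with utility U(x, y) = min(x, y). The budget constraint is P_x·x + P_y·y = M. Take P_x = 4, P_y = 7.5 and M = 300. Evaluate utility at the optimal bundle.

V = 26.087

Leontief preferences: the optimum is at the kink where x/1 = y/1, i.e. y = x.
Budget: P_x·x + P_y·x = M, so (P_x + P_y)·x = M.
Demand: x*(P_x,P_y,M) = M/(P_x + P_y), y* = M/(P_x + P_y).
Here 4 + 7.5 = 11.5, giving x* = 26.087 and y* = 26.087.
Utility at the optimum: U(26.087, 26.087) = 26.087.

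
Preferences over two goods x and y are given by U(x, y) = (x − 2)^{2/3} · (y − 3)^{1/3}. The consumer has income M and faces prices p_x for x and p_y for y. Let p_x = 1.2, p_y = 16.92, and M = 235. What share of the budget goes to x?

share on x = 0.5261

This is Cobb-Douglas in (x−2, y−3): tangency gives 2/3·p_y·(y−3) = 1/3·p_x·(x−2).
After buying the subsistence bundle (2, 3), a share 2/3 of the remaining income goes to x: x* = 2 + 2/3·(M − 2p_x − 3p_y)/p_x.
Discretionary income = 235 − 2·1.2 − 3·16.92 = 181.84; x* = 2 + 2/3·181.84/1.2 = 103.0222; y* = 3 + 1/3·181.84/16.92 = 6.5823.
Expenditure on x: 1.2·103.0222 = 123.6267; share = 0.5261.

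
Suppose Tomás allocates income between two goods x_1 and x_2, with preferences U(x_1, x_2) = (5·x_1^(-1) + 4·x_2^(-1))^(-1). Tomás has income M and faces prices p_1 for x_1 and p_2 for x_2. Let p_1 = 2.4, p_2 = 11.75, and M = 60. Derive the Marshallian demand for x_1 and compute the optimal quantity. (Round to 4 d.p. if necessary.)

x_1* = 8.3919

MRS = MU_x_1/MU_x_2 = (5/4)·(x_2/x_1)^(2). Set equal to p_1/p_2.
Solve for the ratio: x_2/x_1 = [(4/5)·p_1/p_2]^(0.5).
Substitute x_2 = (x_2/x_1)·x_1 into the budget: x_1* = M/(p_1 + p_2·(x_2/x_1)).
Numerically x_2/x_1 = 0.404233, so x_1* = 60/(2.4 + 11.75·0.404233) = 8.3919.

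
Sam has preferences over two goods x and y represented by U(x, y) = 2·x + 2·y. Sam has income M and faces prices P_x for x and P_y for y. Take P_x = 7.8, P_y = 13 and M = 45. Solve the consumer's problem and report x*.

x* = 5.7692

Linear utility — the consumer picks whichever good has higher MU/price: 2/7.8 = 0.2564 vs 2/13 = 0.1538.
x gives more utility per dollar, so spend all income on x: x* = M/P_x, y* = 0.
Numerically: x* = 5.7692, y* = 0.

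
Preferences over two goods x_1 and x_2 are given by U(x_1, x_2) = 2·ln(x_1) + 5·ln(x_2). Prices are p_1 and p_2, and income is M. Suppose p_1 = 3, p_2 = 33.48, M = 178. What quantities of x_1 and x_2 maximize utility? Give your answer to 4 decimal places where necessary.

MU_x_1/MU_x_2 = (2·x_2)/(5·x_1); tangency sets this equal to p_1/p_2.
Rearranging, p_2·x_2 = (5/2)·p_1·x_1. Substituting into the budget gives p_1·x_1·(1 + (5/2)) = M.
Demand: x_1*(p_1,p_2,M) = 2/7·M/p_1 and x_2* = 5/7·M/p_2.
At p_1=3, p_2=33.48, M=178: x_1* = 2/7·178/3 = 16.9524, x_2* = 3.7976.

x_1* = 16.9524, x_2* = 3.7976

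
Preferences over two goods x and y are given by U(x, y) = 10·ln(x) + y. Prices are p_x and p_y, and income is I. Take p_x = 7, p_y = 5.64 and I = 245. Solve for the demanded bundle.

x* = 8.0571, y* = 33.4397

Set MRS = p_x/p_y: (10/x)/1 = p_x/p_y.
So x*(p_x,p_y) = 10·p_y/p_x, independent of income; and y* = (I − 10·p_y)/p_y.
At the given prices: x* = 10·5.64/7 = 8.0571, and y* = 33.4397.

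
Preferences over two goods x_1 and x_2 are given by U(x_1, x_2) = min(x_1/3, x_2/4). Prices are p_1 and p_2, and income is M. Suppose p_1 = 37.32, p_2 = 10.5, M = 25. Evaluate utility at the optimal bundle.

With perfect complements, no substitution: consume in ratio x_1:x_2 = 3:4.
Budget: p_1·x_1 + p_2·(4/3)·x_1 = M, so (3·p_1 + 4·p_2)·x_1 = 3·M.
Demand: x_1*(p_1,p_2,M) = 3·M/(3·p_1 + 4·p_2), x_2* = 4·M/(3·p_1 + 4·p_2).
Here 3·37.32 + 4·10.5 = 153.96, giving x_1* = 0.4871 and x_2* = 0.6495.
Utility at the optimum: U(0.4871, 0.6495) = 0.1624.

V = 0.1624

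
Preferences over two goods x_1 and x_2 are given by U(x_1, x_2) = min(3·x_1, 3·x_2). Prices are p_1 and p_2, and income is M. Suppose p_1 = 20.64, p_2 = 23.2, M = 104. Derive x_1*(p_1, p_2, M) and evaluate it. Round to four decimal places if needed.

x_1* = 2.3723

Leontief preferences: the optimum is at the kink where x_1/3 = x_2/3, i.e. x_2 = x_1.
Budget: p_1·x_1 + p_2·x_1 = M, so (3·p_1 + 3·p_2)·x_1 = 3·M.
Demand: x_1*(p_1,p_2,M) = 3·M/(3·p_1 + 3·p_2), x_2* = 3·M/(3·p_1 + 3·p_2).
Here 3·20.64 + 3·23.2 = 131.52, giving x_1* = 2.3723.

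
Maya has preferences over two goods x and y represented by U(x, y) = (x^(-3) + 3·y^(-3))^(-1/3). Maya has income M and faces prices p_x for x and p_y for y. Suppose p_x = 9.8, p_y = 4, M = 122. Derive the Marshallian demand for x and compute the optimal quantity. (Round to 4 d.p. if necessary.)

MU_x ∝ x^(-4), MU_y ∝ 3·y^(-4), so MRS = (1/3)·(y/x)^(4) = p_x/p_y.
Hence y/x = (3·p_x/p_y)^(1/(4)), i.e. raised to the 0.25 power.
Substitute y = (y/x)·x into the budget: x* = M/(p_x + p_y·(y/x)).
Numerically y/x = 1.646538, so x* = 122/(9.8 + 4·1.646538) = 7.4453.

x* = 7.4453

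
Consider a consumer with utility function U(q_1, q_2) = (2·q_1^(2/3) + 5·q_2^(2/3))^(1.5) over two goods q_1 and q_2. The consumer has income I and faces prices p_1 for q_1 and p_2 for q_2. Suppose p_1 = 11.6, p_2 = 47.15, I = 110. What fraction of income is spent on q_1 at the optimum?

share on q_1 = 0.5139

MU_q_1 ∝ 2·q_1^(-1/3), MU_q_2 ∝ 5·q_2^(-1/3), so MRS = (2/5)·(q_2/q_1)^(1/3) = p_1/p_2.
Solve for the ratio: q_2/q_1 = [(5/2)·p_1/p_2]^(3).
Substitute q_2 = (q_2/q_1)·q_1 into the budget: q_1* = I/(p_1 + p_2·(q_2/q_1)).
Numerically q_2/q_1 = 0.232675, so q_1* = 110/(11.6 + 47.15·0.232675) = 4.8736 and q_2* = 0.232675·4.8736 = 1.134.
Expenditure on q_1: 11.6·4.8736 = 56.5337; share = 0.5139.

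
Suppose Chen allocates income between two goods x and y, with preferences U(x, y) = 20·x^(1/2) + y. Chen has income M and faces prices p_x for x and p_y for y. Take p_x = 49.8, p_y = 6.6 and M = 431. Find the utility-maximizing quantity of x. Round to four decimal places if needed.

x* = 1.7564

Set MRS = p_x/p_y: 10·x^(−1/2) = p_x/p_y.
Solve: √x = 10·p_y/p_x, so x*(p_x,p_y) = (10·p_y/p_x)², and y* = (M − p_x·x*)/p_y.
Plugging in: x* = (10·6.6/49.8)² = 1.7564.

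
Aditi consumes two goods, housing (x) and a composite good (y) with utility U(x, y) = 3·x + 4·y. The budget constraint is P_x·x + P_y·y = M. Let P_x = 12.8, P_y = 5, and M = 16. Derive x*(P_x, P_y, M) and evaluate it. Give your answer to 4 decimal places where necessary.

x* = 0

Perfect substitutes: compare marginal utility per dollar. 3/P_x vs 4/P_y → 0.2344 vs 0.8.
y gives more utility per dollar, so spend all income on y: y* = M/P_y, x* = 0.
Numerically: x* = 0, y* = 3.2.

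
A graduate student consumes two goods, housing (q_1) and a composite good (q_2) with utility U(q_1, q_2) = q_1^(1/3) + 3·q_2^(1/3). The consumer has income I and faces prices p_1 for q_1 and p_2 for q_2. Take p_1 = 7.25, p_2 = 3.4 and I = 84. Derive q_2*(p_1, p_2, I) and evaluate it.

q_2* = 21.829

Substitute q_2 = (q_2/q_1)·q_1 into the budget: q_1* = I/(p_1 + p_2·(q_2/q_1)).
Numerically q_2/q_1 = 16.179702, so q_1* = 84/(7.25 + 3.4·16.179702) = 1.3492 and q_2* = 16.179702·1.3492 = 21.829.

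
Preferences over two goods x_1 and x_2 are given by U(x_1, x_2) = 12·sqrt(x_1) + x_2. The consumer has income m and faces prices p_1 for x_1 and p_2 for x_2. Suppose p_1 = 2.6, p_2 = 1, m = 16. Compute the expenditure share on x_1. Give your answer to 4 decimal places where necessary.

share on x_1 = 0.8654

Set MRS = p_1/p_2: 6·x_1^(−1/2) = p_1/p_2.
Solve: √x_1 = 6·p_2/p_1, so x_1*(p_1,p_2) = (6·p_2/p_1)², and x_2* = (m − p_1·x_1*)/p_2.
Plugging in: x_1* = (6·1/2.6)² = 5.3254, x_2* = 2.1538.
Expenditure on x_1: 2.6·5.3254 = 13.8462; share = 0.8654.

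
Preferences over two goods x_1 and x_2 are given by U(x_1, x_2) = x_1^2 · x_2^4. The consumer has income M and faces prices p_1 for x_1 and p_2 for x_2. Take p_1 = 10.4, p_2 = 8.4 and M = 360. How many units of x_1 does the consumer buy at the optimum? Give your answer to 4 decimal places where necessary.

The MRS is (1/2)·x_2/x_1. Set MRS = p_1/p_2.
So 2·p_2·x_2 = 4·p_1·x_1; combined with the budget, a share 1/3 of income goes to x_1.
Demand: x_1*(p_1,p_2,M) = 1/3·M/p_1 and x_2* = 2/3·M/p_2.
At p_1=10.4, p_2=8.4, M=360: x_1* = 1/3·360/10.4 = 11.5385.

x_1* = 11.5385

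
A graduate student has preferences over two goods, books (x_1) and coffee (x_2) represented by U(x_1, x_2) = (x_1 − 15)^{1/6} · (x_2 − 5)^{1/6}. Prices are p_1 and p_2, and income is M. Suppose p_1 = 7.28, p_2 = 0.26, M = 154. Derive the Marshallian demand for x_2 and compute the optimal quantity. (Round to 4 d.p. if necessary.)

This is Cobb-Douglas in (x_1−15, x_2−5): tangency gives 1/6·p_2·(x_2−5) = 1/6·p_1·(x_1−15).
Substituting into the budget: x_1* = 15 + 0.5·(M − 15·p_1 − 5·p_2)/p_1, and x_2* = 5 + 0.5·(…)/p_2.
Discretionary income = 154 − 15·7.28 − 5·0.26 = 43.5; x_2* = 5 + 0.5·43.5/0.26 = 88.6538.

x_2* = 88.6538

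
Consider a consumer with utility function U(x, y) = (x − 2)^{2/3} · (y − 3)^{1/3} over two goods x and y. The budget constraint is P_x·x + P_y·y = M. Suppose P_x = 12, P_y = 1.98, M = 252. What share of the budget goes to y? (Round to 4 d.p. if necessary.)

MRS = 2·(y−3)/(x−2). Tangency with P_x/P_y gives y−3 = (1/2)·(P_x/P_y)·(x−2).
After buying the subsistence bundle (2, 3), a share 2/3 of the remaining income goes to x: x* = 2 + 2/3·(M − 2P_x − 3P_y)/P_x.
Discretionary income = 252 − 2·12 − 3·1.98 = 222.06; x* = 2 + 2/3·222.06/12 = 14.3367; y* = 3 + 1/3·222.06/1.98 = 40.3838.
Expenditure on y: 1.98·40.3838 = 79.96; share = 0.3173.

share on y = 0.3173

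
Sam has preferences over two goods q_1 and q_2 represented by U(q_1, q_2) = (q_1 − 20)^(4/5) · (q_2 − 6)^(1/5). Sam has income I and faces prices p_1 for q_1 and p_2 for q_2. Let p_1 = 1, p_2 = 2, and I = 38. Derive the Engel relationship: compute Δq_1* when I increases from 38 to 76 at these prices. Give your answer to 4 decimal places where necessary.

MRS = 4·(q_2−6)/(q_1−20). Tangency with p_1/p_2 gives q_2−6 = (1/4)·(p_1/p_2)·(q_1−20).
Substituting into the budget: q_1* = 20 + 0.8·(I − 20·p_1 − 6·p_2)/p_1, and q_2* = 6 + 0.2·(…)/p_2.
Discretionary income = 38 − 20·1 − 6·2 = 6; q_1* = 20 + 0.8·6/1 = 24.8.
At I' = 76: q_1* = 55.2. Change: 55.2 − 24.8 = 30.4.

Δq_1* = 30.4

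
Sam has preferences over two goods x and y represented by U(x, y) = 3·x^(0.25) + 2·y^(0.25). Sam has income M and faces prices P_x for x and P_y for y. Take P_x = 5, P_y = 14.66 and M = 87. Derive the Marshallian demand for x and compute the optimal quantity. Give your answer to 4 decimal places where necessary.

Numerically y/x = 0.13878, so x* = 87/(5 + 14.66·0.13878) = 12.3676.

x* = 12.3676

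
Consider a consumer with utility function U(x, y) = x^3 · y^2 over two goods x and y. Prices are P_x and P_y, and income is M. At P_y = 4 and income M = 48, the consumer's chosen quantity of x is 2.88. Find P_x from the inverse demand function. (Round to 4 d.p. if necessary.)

P_x = 10

The MRS is (3/2)·y/x. Set MRS = P_x/P_y.
Rearranging, P_y·y = (2/3)·P_x·x. Substituting into the budget gives P_x·x·(1 + (2/3)) = M.
Demand: x*(P_x,P_y,M) = 0.6·M/P_x and y* = 0.4·M/P_y.
Set x* = 2.88 in the demand function and solve for P_x: P_x = 10.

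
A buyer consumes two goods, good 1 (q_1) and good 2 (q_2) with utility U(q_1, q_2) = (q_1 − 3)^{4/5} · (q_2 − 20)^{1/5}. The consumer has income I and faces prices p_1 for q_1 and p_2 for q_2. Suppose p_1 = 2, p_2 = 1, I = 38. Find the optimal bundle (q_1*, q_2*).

Discretionary income = 38 − 3·2 − 20·1 = 12; q_1* = 3 + 0.8·12/2 = 7.8; q_2* = 20 + 0.2·12/1 = 22.4.

q_1* = 7.8, q_2* = 22.4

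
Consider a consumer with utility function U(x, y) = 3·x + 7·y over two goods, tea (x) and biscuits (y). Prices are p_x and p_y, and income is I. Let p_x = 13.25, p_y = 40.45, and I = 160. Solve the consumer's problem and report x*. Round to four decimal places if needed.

Linear utility — the consumer picks whichever good has higher MU/price: 3/13.25 = 0.2264 vs 7/40.45 = 0.1731.
x gives more utility per dollar, so spend all income on x: x* = I/p_x, y* = 0.
Numerically: x* = 12.0755, y* = 0.

x* = 12.0755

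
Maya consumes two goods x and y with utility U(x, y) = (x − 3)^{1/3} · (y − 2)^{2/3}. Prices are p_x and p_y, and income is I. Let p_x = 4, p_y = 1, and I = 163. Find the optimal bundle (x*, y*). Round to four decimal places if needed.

Substituting into the budget: x* = 3 + 1/3·(I − 3·p_x − 2·p_y)/p_x, and y* = 2 + 2/3·(…)/p_y.
Discretionary income = 163 − 3·4 − 2·1 = 149; x* = 3 + 1/3·149/4 = 15.4167; y* = 2 + 2/3·149/1 = 101.3333.

x* = 15.4167, y* = 101.3333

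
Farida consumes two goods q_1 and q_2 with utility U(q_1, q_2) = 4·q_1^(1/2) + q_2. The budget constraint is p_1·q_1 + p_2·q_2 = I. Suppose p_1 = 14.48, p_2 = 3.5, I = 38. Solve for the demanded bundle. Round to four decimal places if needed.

Set MRS = p_1/p_2: 2·q_1^(−1/2) = p_1/p_2.
Thus q_1* = (2·p_2/p_1)² — independent of I — with the rest of income spent on q_2.
Plugging in: q_1* = (2·3.5/14.48)² = 0.2337, q_2* = 9.8903.

q_1* = 0.2337, q_2* = 9.8903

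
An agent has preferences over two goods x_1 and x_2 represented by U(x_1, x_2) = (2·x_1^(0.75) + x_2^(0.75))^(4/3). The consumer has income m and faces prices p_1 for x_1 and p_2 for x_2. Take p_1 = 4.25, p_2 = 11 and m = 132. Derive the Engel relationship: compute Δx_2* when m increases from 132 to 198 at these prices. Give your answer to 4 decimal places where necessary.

MRS = MU_x_1/MU_x_2 = 2·(x_2/x_1)^(0.25). Set equal to p_1/p_2.
Solve for the ratio: x_2/x_1 = [(1/2)·p_1/p_2]^(4).
Substitute x_2 = (x_2/x_1)·x_1 into the budget: x_1* = m/(p_1 + p_2·(x_2/x_1)).
Numerically x_2/x_1 = 0.001393, so x_1* = 132/(4.25 + 11·0.001393) = 30.9473 and x_2* = 0.001393·30.9473 = 0.0431.
At m' = 198: x_2* = 0.0647. Change: 0.0647 − 0.0431 = 0.0216.

Δx_2* = 0.0216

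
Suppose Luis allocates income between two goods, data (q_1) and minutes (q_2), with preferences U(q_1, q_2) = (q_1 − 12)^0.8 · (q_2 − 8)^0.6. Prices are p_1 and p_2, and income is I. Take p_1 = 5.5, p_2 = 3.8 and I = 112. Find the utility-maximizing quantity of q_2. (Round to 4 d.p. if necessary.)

q_2* = 9.7594

After buying the subsistence bundle (12, 8), a share 4/7 of the remaining income goes to q_1: q_1* = 12 + 4/7·(I − 12p_1 − 8p_2)/p_1.
Discretionary income = 112 − 12·5.5 − 8·3.8 = 15.6; q_2* = 8 + 3/7·15.6/3.8 = 9.7594.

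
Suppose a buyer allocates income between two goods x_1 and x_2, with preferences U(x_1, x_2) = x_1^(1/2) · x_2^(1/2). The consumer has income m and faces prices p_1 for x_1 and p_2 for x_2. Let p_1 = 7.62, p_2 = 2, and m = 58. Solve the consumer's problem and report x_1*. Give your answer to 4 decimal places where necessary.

Tangency: MRS = x_2/x_1 = p_1/p_2.
Rearranging, p_2·x_2 = p_1·x_1. Substituting into the budget gives p_1·x_1·(1 + 1) = m.
Demand: x_1*(p_1,p_2,m) = 0.5·m/p_1 and x_2* = 0.5·m/p_2.
At p_1=7.62, p_2=2, m=58: x_1* = 0.5·58/7.62 = 3.8058.

x_1* = 3.8058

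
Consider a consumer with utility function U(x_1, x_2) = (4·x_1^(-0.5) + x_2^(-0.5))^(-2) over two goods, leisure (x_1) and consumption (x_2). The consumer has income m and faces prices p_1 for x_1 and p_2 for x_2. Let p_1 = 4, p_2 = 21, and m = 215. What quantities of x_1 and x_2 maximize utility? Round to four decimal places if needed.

x_1* = 31.8098, x_2* = 4.1791

MRS = MU_x_1/MU_x_2 = 4·(x_2/x_1)^(1.5). Set equal to p_1/p_2.
Solve for the ratio: x_2/x_1 = [(1/4)·p_1/p_2]^(2/3).
Substitute x_2 = (x_2/x_1)·x_1 into the budget: x_1* = m/(p_1 + p_2·(x_2/x_1)).
Numerically x_2/x_1 = 0.131377, so x_1* = 215/(4 + 21·0.131377) = 31.8098 and x_2* = 0.131377·31.8098 = 4.1791.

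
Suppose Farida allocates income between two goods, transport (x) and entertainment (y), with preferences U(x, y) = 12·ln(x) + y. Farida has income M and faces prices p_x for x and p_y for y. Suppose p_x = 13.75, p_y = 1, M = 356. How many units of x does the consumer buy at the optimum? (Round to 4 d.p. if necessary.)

MU_x = 12/x, MU_y = 1. Tangency: 12/x = p_x/p_y.
So x*(p_x,p_y) = 12·p_y/p_x, independent of income; and y* = (M − 12·p_y)/p_y.
At the given prices: x* = 12·1/13.75 = 0.8727.

x* = 0.8727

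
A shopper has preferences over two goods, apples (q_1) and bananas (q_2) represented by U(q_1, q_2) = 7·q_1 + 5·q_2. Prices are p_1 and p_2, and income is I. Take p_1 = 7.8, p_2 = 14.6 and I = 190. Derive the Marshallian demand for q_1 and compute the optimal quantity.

Numerically: q_1* = 24.359, q_2* = 0.

q_1* = 24.359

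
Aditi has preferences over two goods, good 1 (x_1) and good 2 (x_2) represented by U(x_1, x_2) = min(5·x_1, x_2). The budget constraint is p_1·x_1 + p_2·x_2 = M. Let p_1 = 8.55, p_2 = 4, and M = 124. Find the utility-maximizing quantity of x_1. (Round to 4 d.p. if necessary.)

x_1* = 4.3433

With perfect complements, no substitution: consume in ratio x_1:x_2 = 1:5.
Budget: p_1·x_1 + p_2·5·x_1 = M, so (p_1 + 5·p_2)·x_1 = M.
Demand: x_1*(p_1,p_2,M) = M/(p_1 + 5·p_2), x_2* = 5·M/(p_1 + 5·p_2).
Here 8.55 + 5·4 = 28.55, giving x_1* = 4.3433.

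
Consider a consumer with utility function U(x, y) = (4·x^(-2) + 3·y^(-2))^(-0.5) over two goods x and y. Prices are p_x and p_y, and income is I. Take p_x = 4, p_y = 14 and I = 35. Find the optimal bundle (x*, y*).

MRS = MU_x/MU_y = (4/3)·(y/x)^(3). Set equal to p_x/p_y.
Solve for the ratio: y/x = [(3/4)·p_x/p_y]^(1/3).
With the ratio pinned down, the budget gives x* = I/(p_x + p_y·(y/x)) and y* = (y/x)·x*.
Numerically y/x = 0.598408, so x* = 35/(4 + 14·0.598408) = 2.8277 and y* = 0.598408·2.8277 = 1.6921.

x* = 2.8277, y* = 1.6921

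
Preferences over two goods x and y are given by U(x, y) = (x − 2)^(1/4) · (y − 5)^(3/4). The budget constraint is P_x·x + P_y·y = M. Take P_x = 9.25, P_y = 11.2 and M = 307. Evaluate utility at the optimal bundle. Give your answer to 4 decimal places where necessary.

This is Cobb-Douglas in (x−2, y−5): tangency gives 0.25·P_y·(y−5) = 0.75·P_x·(x−2).
Substituting into the budget: x* = 2 + 0.25·(M − 2·P_x − 5·P_y)/P_x, and y* = 5 + 0.75·(…)/P_y.
Discretionary income = 307 − 2·9.25 − 5·11.2 = 232.5; x* = 2 + 0.25·232.5/9.25 = 8.2838; y* = 5 + 0.75·232.5/11.2 = 20.5692.
Utility at the optimum: U(8.2838, 20.5692) = 12.4095.

V = 12.4095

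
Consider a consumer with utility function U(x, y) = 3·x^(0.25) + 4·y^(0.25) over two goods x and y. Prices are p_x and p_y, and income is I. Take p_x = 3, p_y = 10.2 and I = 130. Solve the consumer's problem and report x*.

MRS = MU_x/MU_y = (3/4)·(y/x)^(0.75). Set equal to p_x/p_y.
Hence y/x = ((4/3)·p_x/p_y)^(1/(0.75)), i.e. raised to the 4/3 power.
With the ratio pinned down, the budget gives x* = I/(p_x + p_y·(y/x)) and y* = (y/x)·x*.
Numerically y/x = 0.287043, so x* = 130/(3 + 10.2·0.287043) = 21.9304.

x* = 21.9304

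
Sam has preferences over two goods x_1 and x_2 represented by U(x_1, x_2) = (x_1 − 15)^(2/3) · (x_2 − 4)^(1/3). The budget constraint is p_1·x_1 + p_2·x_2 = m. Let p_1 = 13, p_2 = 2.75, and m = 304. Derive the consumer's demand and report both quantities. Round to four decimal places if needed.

x_1* = 20.0256, x_2* = 15.8788

Let x_1' = x_1−15, x_2' = x_2−4. MRS = 2·x_2'/x_1' = p_1/p_2.
Substituting into the budget: x_1* = 15 + 2/3·(m − 15·p_1 − 4·p_2)/p_1, and x_2* = 4 + 1/3·(…)/p_2.
Discretionary income = 304 − 15·13 − 4·2.75 = 98; x_1* = 15 + 2/3·98/13 = 20.0256; x_2* = 4 + 1/3·98/2.75 = 15.8788.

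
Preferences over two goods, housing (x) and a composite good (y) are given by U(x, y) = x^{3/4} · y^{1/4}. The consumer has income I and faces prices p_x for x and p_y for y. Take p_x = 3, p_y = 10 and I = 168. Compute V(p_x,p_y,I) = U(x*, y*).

V = 23.6183

Tangency: MRS = 3·y/x = p_x/p_y.
So 0.75·p_y·y = 0.25·p_x·x; combined with the budget, a share 0.75 of income goes to x.
Demand: x*(p_x,p_y,I) = 0.75·I/p_x and y* = 0.25·I/p_y.
At p_x=3, p_y=10, I=168: x* = 0.75·168/3 = 42, y* = 4.2.
Utility at the optimum: U(42, 4.2) = 23.6183.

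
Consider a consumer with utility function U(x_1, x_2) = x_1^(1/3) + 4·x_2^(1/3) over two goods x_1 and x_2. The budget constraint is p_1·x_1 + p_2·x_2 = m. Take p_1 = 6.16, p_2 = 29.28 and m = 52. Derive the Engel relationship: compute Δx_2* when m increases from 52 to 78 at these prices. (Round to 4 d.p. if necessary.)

Δx_2* = 0.6978

MRS = MU_x_1/MU_x_2 = (1/4)·(x_2/x_1)^(2/3). Set equal to p_1/p_2.
Solve for the ratio: x_2/x_1 = [4·p_1/p_2]^(1.5).
Substitute x_2 = (x_2/x_1)·x_1 into the budget: x_1* = m/(p_1 + p_2·(x_2/x_1)).
Numerically x_2/x_1 = 0.771977, so x_1* = 52/(6.16 + 29.28·0.771977) = 1.8078 and x_2* = 0.771977·1.8078 = 1.3956.
At m' = 78: x_2* = 2.0934. Change: 2.0934 − 1.3956 = 0.6978.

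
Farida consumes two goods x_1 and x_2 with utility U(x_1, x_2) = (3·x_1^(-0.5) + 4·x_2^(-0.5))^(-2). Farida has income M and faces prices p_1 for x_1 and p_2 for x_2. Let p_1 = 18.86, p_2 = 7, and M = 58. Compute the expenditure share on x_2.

share on x_2 = 0.4654

MRS = MU_x_1/MU_x_2 = (3/4)·(x_2/x_1)^(1.5). Set equal to p_1/p_2.
Hence x_2/x_1 = ((4/3)·p_1/p_2)^(1/(1.5)), i.e. raised to the 2/3 power.
With the ratio pinned down, the budget gives x_1* = M/(p_1 + p_2·(x_2/x_1)) and x_2* = (x_2/x_1)·x_1*.
Numerically x_2/x_1 = 2.345605, so x_1* = 58/(18.86 + 7·2.345605) = 1.644 and x_2* = 2.345605·1.644 = 3.8562.
Expenditure on x_2: 7·3.8562 = 26.9937; share = 0.4654.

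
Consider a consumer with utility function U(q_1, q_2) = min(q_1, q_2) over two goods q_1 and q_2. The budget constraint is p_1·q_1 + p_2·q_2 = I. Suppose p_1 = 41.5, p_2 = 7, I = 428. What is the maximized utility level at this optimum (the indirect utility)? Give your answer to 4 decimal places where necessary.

With perfect complements, no substitution: consume in ratio q_1:q_2 = 1:1.
Budget: p_1·q_1 + p_2·q_1 = I, so (p_1 + p_2)·q_1 = I.
Demand: q_1*(p_1,p_2,I) = I/(p_1 + p_2), q_2* = I/(p_1 + p_2).
Here 41.5 + 7 = 48.5, giving q_1* = 8.8247 and q_2* = 8.8247.
Utility at the optimum: U(8.8247, 8.8247) = 8.8247.

V = 8.8247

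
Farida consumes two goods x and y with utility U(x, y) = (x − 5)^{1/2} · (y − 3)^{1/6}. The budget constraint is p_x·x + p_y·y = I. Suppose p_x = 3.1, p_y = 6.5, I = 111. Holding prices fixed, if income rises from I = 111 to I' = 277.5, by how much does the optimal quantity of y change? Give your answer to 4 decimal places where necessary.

Δy* = 6.4038

MRS = 3·(y−3)/(x−5). Tangency with p_x/p_y gives y−3 = (1/3)·(p_x/p_y)·(x−5).
After buying the subsistence bundle (5, 3), a share 0.75 of the remaining income goes to x: x* = 5 + 0.75·(I − 5p_x − 3p_y)/p_x.
Discretionary income = 111 − 5·3.1 − 3·6.5 = 76; y* = 3 + 0.25·76/6.5 = 5.9231.
At I' = 277.5: y* = 12.3269. Change: 12.3269 − 5.9231 = 6.4038.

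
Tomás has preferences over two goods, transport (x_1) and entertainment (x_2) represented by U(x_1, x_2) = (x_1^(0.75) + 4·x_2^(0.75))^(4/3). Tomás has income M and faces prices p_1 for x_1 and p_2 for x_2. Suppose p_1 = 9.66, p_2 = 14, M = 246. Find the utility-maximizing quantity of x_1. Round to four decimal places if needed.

x_1* = 0.2993

With the ratio pinned down, the budget gives x_1* = M/(p_1 + p_2·(x_2/x_1)) and x_2* = (x_2/x_1)·x_1*.
Numerically x_2/x_1 = 58.02783, so x_1* = 246/(9.66 + 14·58.02783) = 0.2993.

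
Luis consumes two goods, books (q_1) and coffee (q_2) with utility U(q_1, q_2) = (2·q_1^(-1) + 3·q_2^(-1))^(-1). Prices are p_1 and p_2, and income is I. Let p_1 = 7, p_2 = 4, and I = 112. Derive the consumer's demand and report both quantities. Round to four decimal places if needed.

MU_q_1 ∝ 2·q_1^(-2), MU_q_2 ∝ 3·q_2^(-2), so MRS = (2/3)·(q_2/q_1)^(2) = p_1/p_2.
Solve for the ratio: q_2/q_1 = [(3/2)·p_1/p_2]^(0.5).
Substitute q_2 = (q_2/q_1)·q_1 into the budget: q_1* = I/(p_1 + p_2·(q_2/q_1)).
Numerically q_2/q_1 = 1.620185, so q_1* = 112/(7 + 4·1.620185) = 8.3081 and q_2* = 1.620185·8.3081 = 13.4607.

q_1* = 8.3081, q_2* = 13.4607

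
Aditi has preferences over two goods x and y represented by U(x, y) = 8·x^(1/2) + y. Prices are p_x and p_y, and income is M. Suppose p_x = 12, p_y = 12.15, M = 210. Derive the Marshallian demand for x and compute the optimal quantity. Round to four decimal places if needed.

x* = 16.4025

Utility is quasi-linear in y; the FOC for x is 4/√x = p_x/p_y.
Solve: √x = 4·p_y/p_x, so x*(p_x,p_y) = (4·p_y/p_x)², and y* = (M − p_x·x*)/p_y.
Plugging in: x* = (4·12.15/12)² = 16.4025.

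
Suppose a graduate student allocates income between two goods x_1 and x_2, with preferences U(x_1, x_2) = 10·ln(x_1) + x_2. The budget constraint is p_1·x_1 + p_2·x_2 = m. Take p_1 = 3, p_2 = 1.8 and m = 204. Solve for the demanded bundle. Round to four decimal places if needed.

So x_1*(p_1,p_2) = 10·p_2/p_1, independent of income; and x_2* = (m − 10·p_2)/p_2.
At the given prices: x_1* = 10·1.8/3 = 6, and x_2* = 103.3333.

x_1* = 6, x_2* = 103.3333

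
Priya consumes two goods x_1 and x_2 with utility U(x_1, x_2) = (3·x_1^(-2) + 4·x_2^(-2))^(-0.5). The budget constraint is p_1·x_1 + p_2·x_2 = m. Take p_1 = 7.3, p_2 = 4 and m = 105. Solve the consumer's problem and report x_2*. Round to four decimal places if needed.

x_2* = 11.1378

From the CES first-order condition, (3/4)·(x_2/x_1)^(3) = p_1/p_2.
Hence x_2/x_1 = ((4/3)·p_1/p_2)^(1/(3)), i.e. raised to the 1/3 power.
Substitute x_2 = (x_2/x_1)·x_1 into the budget: x_1* = m/(p_1 + p_2·(x_2/x_1)).
Numerically x_2/x_1 = 1.345036, so x_1* = 105/(7.3 + 4·1.345036) = 8.2807 and x_2* = 1.345036·8.2807 = 11.1378.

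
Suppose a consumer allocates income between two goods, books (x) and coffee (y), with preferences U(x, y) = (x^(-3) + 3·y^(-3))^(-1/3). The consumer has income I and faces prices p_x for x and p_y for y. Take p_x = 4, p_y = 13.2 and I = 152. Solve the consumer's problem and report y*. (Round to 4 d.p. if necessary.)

MRS = MU_x/MU_y = (1/3)·(y/x)^(4). Set equal to p_x/p_y.
Hence y/x = (3·p_x/p_y)^(1/(4)), i.e. raised to the 0.25 power.
Substitute y = (y/x)·x into the budget: x* = I/(p_x + p_y·(y/x)).
Numerically y/x = 0.976454, so x* = 152/(4 + 13.2·0.976454) = 8.9998 and y* = 0.976454·8.9998 = 8.7879.

y* = 8.7879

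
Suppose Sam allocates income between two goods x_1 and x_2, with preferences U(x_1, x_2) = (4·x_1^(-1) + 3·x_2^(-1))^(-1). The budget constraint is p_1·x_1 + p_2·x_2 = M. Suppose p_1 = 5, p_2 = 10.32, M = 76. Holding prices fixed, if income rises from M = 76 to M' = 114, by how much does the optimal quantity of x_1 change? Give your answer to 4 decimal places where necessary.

Numerically x_2/x_1 = 0.602804, so x_1* = 76/(5 + 10.32·0.602804) = 6.7731.
At M' = 114: x_1* = 10.1596. Change: 10.1596 − 6.7731 = 3.3865.

Δx_1* = 3.3865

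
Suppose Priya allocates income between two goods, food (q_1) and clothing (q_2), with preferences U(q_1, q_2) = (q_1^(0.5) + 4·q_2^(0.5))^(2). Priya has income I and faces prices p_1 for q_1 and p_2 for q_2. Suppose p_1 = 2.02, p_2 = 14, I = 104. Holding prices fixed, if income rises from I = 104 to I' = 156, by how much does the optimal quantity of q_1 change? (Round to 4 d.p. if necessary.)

MRS = MU_q_1/MU_q_2 = (1/4)·(q_2/q_1)^(0.5). Set equal to p_1/p_2.
Solve for the ratio: q_2/q_1 = [4·p_1/p_2]^(2).
With the ratio pinned down, the budget gives q_1* = I/(p_1 + p_2·(q_2/q_1)) and q_2* = (q_2/q_1)·q_1*.
Numerically q_2/q_1 = 0.333094, so q_1* = 104/(2.02 + 14·0.333094) = 15.5611.
At I' = 156: q_1* = 23.3417. Change: 23.3417 − 15.5611 = 7.7806.

Δq_1* = 7.7806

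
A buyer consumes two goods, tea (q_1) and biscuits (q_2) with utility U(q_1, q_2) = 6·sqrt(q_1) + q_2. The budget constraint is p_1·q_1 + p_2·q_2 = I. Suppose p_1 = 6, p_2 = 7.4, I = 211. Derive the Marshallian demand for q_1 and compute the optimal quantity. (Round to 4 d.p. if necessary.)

q_1* = 13.69

Set MRS = p_1/p_2: 3·q_1^(−1/2) = p_1/p_2.
Thus q_1* = (3·p_2/p_1)² — independent of I — with the rest of income spent on q_2.
Plugging in: q_1* = (3·7.4/6)² = 13.69.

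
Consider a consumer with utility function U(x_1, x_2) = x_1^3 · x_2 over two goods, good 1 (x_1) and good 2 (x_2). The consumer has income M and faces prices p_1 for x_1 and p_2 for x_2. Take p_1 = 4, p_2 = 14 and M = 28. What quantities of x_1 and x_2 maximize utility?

MU_x_1/MU_x_2 = (3·x_2)/(x_1); tangency sets this equal to p_1/p_2.
So 3·p_2·x_2 = p_1·x_1; combined with the budget, a share 0.75 of income goes to x_1.
Demand: x_1*(p_1,p_2,M) = 0.75·M/p_1 and x_2* = 0.25·M/p_2.
At p_1=4, p_2=14, M=28: x_1* = 0.75·28/4 = 5.25, x_2* = 0.5.

x_1* = 5.25, x_2* = 0.5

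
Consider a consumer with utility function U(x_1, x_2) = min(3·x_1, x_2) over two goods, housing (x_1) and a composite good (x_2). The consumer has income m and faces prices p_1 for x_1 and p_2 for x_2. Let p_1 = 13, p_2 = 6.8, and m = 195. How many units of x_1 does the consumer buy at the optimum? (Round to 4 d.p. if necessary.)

Leontief preferences: the optimum is at the kink where x_1/1 = x_2/3, i.e. x_2 = 3·x_1.
Budget: p_1·x_1 + p_2·3·x_1 = m, so (p_1 + 3·p_2)·x_1 = m.
Demand: x_1*(p_1,p_2,m) = m/(p_1 + 3·p_2), x_2* = 3·m/(p_1 + 3·p_2).
Here 13 + 3·6.8 = 33.4, giving x_1* = 5.8383.

x_1* = 5.8383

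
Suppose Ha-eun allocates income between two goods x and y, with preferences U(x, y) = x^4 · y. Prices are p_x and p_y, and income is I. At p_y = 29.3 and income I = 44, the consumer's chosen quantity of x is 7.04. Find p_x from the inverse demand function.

p_x = 5

Tangency: MRS = 4·y/x = p_x/p_y.
Rearranging, p_y·y = (1/4)·p_x·x. Substituting into the budget gives p_x·x·(1 + (1/4)) = I.
Demand: x*(p_x,p_y,I) = 0.8·I/p_x and y* = 0.2·I/p_y.
Set x* = 7.04 in the demand function and solve for p_x: p_x = 5.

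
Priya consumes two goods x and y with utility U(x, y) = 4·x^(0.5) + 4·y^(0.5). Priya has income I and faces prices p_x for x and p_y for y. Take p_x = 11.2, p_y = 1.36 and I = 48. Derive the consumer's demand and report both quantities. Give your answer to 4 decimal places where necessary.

From the CES first-order condition, (y/x)^(0.5) = p_x/p_y.
Solve for the ratio: y/x = [p_x/p_y]^(2).
Substitute y = (y/x)·x into the budget: x* = I/(p_x + p_y·(y/x)).
Numerically y/x = 67.820069, so x* = 48/(11.2 + 1.36·67.820069) = 0.4641 and y* = 67.820069·0.4641 = 31.4725.

x* = 0.4641, y* = 31.4725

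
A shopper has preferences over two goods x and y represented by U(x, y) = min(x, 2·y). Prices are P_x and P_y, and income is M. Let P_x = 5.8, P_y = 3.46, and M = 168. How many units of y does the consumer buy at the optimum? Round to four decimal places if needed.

Demand: x*(P_x,P_y,M) = 2·M/(2·P_x + P_y), y* = M/(2·P_x + P_y).
Here 2·5.8 + 3.46 = 15.06, giving y* = 11.1554.

y* = 11.1554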